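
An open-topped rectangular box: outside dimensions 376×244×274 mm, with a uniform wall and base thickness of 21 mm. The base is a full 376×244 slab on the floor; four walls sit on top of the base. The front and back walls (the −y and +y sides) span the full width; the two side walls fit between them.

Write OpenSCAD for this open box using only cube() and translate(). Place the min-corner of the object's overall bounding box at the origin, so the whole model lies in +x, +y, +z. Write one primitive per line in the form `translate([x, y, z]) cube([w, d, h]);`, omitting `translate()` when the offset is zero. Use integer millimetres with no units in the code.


cube([376, 244, 21]);
translate([0, 0, 21]) cube([376, 21, 253]);
translate([0, 223, 21]) cube([376, 21, 253]);
translate([0, 21, 21]) cube([21, 202, 253]);
translate([355, 21, 21]) cube([21, 202, 253]);


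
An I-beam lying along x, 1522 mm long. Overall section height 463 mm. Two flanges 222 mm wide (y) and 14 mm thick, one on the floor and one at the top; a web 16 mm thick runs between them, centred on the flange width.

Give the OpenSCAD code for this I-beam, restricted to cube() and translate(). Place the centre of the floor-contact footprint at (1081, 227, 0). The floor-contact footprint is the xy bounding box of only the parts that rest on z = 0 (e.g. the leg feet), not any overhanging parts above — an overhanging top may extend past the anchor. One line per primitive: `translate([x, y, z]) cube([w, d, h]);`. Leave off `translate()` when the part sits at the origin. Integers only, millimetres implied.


translate([320, 116, 0]) cube([1522, 222, 14]);
translate([320, 219, 14]) cube([1522, 16, 435]);
translate([320, 116, 449]) cube([1522, 222, 14]);


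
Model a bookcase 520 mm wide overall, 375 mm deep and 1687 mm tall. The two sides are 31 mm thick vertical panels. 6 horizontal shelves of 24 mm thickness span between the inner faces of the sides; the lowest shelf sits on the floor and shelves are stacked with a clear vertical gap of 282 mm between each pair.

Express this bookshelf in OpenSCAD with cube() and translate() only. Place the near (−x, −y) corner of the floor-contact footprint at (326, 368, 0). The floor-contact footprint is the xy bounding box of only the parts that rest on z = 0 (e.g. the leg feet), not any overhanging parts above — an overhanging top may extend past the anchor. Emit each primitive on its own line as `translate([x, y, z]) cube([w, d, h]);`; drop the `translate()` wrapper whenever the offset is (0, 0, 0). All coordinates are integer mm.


translate([326, 368, 0]) cube([31, 375, 1687]);
translate([815, 368, 0]) cube([31, 375, 1687]);
translate([357, 368, 0]) cube([458, 375, 24]);
translate([357, 368, 306]) cube([458, 375, 24]);
translate([357, 368, 612]) cube([458, 375, 24]);
translate([357, 368, 918]) cube([458, 375, 24]);
translate([357, 368, 1224]) cube([458, 375, 24]);
translate([357, 368, 1530]) cube([458, 375, 24]);


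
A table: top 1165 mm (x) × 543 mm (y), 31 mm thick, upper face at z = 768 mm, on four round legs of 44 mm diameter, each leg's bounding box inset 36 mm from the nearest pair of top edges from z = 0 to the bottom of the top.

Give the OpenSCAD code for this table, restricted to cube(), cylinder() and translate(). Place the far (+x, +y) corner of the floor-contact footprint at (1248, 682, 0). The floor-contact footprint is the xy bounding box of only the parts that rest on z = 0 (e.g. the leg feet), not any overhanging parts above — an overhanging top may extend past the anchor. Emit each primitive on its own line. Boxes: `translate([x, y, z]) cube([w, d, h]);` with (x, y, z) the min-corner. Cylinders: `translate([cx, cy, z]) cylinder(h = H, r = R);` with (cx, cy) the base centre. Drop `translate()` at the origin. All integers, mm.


translate([119, 175, 737]) cube([1165, 543, 31]);
translate([177, 233, 0]) cylinder(h = 737, r = 22);
translate([1226, 233, 0]) cylinder(h = 737, r = 22);
translate([177, 660, 0]) cylinder(h = 737, r = 22);
translate([1226, 660, 0]) cylinder(h = 737, r = 22);


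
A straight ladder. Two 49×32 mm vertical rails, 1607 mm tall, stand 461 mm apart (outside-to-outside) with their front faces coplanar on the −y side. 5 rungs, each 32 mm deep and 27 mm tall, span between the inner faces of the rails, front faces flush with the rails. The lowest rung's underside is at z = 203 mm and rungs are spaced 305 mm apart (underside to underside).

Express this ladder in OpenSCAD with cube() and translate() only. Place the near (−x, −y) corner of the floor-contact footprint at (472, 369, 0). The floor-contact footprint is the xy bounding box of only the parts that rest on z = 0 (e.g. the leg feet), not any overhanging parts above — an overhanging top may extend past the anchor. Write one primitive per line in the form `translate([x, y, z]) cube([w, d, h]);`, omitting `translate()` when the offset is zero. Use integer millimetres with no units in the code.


translate([472, 369, 0]) cube([49, 32, 1607]);
translate([884, 369, 0]) cube([49, 32, 1607]);
translate([521, 369, 203]) cube([363, 32, 27]);
translate([521, 369, 508]) cube([363, 32, 27]);
translate([521, 369, 813]) cube([363, 32, 27]);
translate([521, 369, 1118]) cube([363, 32, 27]);
translate([521, 369, 1423]) cube([363, 32, 27]);


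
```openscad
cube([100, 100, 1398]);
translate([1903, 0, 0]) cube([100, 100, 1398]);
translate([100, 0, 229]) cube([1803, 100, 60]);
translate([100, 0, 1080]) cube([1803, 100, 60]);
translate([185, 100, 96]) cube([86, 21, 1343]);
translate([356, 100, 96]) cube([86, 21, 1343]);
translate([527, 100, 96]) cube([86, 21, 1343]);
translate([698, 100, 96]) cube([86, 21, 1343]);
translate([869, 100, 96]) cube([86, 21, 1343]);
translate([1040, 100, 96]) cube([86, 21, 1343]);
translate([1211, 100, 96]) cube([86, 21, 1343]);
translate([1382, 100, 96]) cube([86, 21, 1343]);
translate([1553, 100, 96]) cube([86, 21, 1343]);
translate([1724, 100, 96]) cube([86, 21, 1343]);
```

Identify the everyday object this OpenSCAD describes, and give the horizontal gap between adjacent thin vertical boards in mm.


A fence section. The picket gap is 85 mm.

Two posts, two rails, 10 pickets — a fence section. Span 1803 mm holds 10 pickets of 86 mm with 11 equal gaps: ⌊(1803 − 10·86) / 11⌋ = 85 mm.


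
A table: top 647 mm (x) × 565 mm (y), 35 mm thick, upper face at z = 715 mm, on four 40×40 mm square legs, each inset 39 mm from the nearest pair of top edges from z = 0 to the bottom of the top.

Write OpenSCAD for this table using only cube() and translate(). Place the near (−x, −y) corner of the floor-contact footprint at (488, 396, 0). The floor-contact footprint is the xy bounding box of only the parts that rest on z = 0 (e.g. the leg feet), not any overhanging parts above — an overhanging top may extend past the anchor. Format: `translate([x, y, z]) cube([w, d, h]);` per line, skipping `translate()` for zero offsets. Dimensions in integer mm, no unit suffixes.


translate([449, 357, 680]) cube([647, 565, 35]);
translate([488, 396, 0]) cube([40, 40, 680]);
translate([1017, 396, 0]) cube([40, 40, 680]);
translate([488, 843, 0]) cube([40, 40, 680]);
translate([1017, 843, 0]) cube([40, 40, 680]);


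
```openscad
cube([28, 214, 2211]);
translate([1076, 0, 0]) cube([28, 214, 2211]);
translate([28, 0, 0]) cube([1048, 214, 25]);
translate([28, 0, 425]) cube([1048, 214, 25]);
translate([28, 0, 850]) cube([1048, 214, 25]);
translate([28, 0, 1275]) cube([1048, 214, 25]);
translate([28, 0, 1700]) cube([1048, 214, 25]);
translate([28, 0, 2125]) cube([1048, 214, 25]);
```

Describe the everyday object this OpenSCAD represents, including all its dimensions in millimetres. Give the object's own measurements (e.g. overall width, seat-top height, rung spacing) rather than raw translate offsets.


An open bookshelf. Two side panels, each 28 mm thick, 214 mm deep and 2211 mm tall, stand 1104 mm apart (outside-to-outside). Between them sit 6 shelves, each 25 mm thick and 214 mm deep, spanning the full gap between the sides. The bottom shelf rests on the floor (its underside at z = 0) and the clear gap between one shelf's top and the next shelf's underside is 400 mm.


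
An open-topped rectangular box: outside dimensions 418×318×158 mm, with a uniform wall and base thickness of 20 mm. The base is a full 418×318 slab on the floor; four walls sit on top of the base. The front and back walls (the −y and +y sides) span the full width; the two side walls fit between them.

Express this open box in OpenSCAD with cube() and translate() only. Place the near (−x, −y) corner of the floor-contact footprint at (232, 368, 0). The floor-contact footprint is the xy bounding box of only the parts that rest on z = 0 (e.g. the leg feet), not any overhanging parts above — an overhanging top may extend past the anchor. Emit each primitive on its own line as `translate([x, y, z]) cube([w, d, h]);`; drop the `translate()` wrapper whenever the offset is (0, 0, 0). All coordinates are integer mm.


translate([232, 368, 0]) cube([418, 318, 20]);
translate([232, 368, 20]) cube([418, 20, 138]);
translate([232, 666, 20]) cube([418, 20, 138]);
translate([232, 388, 20]) cube([20, 278, 138]);
translate([630, 388, 20]) cube([20, 278, 138]);


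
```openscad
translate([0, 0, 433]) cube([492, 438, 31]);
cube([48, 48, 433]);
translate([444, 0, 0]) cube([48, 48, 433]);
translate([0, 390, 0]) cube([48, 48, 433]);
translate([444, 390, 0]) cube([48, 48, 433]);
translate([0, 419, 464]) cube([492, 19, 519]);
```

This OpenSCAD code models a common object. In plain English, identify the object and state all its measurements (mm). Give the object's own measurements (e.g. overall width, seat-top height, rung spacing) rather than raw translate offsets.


A chair. The seat is a 492×438×31 mm slab with its top at z = 464 mm, on four 48×48 mm corner legs (flush with the seat edges, standing on z = 0). A flat backrest 19 mm thick, 519 mm tall, spans the full seat width and rises from the seat top along its +y edge, rear face flush with the rear of the seat.


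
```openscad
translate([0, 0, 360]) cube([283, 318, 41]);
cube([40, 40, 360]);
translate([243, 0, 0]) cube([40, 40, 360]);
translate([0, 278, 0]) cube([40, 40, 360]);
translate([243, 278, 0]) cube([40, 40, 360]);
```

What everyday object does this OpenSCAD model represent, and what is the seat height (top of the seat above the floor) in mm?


A stool. The seat height is 401 mm.

A 283×318×41 slab at z = 360 on four corner posts — a stool. The seat top is 360 + 41 = 401 mm.


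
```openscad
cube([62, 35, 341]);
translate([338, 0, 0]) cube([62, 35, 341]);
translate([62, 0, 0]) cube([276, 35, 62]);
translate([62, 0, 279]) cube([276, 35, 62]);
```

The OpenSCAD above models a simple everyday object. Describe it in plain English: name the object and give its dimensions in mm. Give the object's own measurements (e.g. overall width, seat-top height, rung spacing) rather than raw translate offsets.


A rectangular picture frame lying in the x–z plane (depth along y). The opening is 276 mm wide (x) by 217 mm tall (z), surrounded by a border 62 mm wide on all four sides. The frame is 35 mm deep and is made of two full-height vertical stiles with two horizontal rails fitted between them.


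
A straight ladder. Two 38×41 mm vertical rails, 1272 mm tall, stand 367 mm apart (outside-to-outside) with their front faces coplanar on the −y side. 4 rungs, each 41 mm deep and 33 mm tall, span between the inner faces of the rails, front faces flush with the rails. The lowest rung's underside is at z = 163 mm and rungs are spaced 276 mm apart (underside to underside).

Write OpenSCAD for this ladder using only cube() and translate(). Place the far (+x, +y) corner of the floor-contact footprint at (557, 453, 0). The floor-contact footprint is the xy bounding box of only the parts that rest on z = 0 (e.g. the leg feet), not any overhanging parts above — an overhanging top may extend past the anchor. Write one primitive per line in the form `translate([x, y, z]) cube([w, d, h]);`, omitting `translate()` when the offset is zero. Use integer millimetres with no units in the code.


translate([190, 412, 0]) cube([38, 41, 1272]);
translate([519, 412, 0]) cube([38, 41, 1272]);
translate([228, 412, 163]) cube([291, 41, 33]);
translate([228, 412, 439]) cube([291, 41, 33]);
translate([228, 412, 715]) cube([291, 41, 33]);
translate([228, 412, 991]) cube([291, 41, 33]);


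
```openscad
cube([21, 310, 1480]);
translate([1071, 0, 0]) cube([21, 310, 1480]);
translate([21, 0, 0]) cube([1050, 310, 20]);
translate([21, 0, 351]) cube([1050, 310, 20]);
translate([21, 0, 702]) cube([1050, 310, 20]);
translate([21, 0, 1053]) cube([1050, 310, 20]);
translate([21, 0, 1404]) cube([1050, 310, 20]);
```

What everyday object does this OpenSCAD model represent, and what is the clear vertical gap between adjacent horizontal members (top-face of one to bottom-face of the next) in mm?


A bookshelf. The clear shelf gap is 331 mm.

Two tall side panels with 5 horizontal boards between them — a bookshelf. The first two shelf undersides are at z = 0 and z = 351; with shelf thickness 20, the clear gap is 351 − 0 − 20 = 331 mm.


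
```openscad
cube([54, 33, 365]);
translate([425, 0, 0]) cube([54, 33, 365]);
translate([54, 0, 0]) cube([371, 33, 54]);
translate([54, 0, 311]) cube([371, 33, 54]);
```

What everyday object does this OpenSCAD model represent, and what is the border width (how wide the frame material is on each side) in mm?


A picture frame. The border width is 54 mm.

Four thin pieces enclosing a rectangular opening — a picture frame. The two full-height stiles are 365 mm tall; the top rail sits at z = 311 and is 54 mm tall, so the border above the opening is 365 − 311 = 54 mm, matching the stile x-width.


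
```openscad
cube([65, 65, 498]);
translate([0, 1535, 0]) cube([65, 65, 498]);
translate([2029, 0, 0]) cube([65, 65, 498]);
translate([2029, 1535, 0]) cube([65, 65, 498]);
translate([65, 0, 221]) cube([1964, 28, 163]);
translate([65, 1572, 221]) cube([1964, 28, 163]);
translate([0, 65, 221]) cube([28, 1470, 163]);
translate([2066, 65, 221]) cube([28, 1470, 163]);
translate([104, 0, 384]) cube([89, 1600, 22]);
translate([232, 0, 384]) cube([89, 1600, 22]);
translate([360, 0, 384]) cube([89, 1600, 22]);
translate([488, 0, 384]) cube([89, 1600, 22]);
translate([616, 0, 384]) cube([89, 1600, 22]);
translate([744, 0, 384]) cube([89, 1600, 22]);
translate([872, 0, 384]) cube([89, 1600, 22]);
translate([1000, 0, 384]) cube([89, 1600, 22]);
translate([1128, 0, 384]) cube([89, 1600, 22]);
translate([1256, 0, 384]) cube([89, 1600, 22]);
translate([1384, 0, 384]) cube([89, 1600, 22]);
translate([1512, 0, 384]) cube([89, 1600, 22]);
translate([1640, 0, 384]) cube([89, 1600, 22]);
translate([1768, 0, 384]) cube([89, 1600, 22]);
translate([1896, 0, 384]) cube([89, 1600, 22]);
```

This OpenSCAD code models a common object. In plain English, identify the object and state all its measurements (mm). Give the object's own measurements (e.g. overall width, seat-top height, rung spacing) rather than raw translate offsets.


A bed frame 2094 mm long (x) by 1600 mm wide (y). Four 65×65 mm corner posts, 498 mm tall, at the corners of the footprint. Four rails of 28 mm thickness and 163 mm height run between adjacent posts with their undersides at z = 221 mm, their outer faces flush with the outside of the frame (the two x-running rails run between the posts' inner faces; the two y-running rails run between the posts' inner faces). 15 slats, each 89 mm wide (x) and 22 mm thick, lie across the top of the two x-running rails, running the full 1600 mm width of the frame in y; along x they sit between the end posts with a 39 mm gap after the −x posts and between neighbouring slats, leaving 44 mm before the +x posts.


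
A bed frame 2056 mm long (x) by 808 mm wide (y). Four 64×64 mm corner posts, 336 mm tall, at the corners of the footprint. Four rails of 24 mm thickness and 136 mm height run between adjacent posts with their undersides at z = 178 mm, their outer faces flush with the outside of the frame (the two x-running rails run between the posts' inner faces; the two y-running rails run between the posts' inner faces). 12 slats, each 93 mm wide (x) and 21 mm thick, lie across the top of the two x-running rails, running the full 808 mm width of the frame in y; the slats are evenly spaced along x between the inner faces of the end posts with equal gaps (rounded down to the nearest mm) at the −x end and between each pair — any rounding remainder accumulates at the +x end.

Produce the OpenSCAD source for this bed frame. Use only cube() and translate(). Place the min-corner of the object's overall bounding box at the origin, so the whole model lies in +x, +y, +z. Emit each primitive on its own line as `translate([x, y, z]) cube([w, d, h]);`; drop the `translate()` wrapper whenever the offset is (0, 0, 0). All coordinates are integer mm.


// slat z = rail_z + rail_h = 178 + 136 = 314
// slat gap = ⌊(1928 − 12·93) / 13⌋ = 62
cube([64, 64, 336]);
translate([0, 744, 0]) cube([64, 64, 336]);
translate([1992, 0, 0]) cube([64, 64, 336]);
translate([1992, 744, 0]) cube([64, 64, 336]);
translate([64, 0, 178]) cube([1928, 24, 136]);
translate([64, 784, 178]) cube([1928, 24, 136]);
translate([0, 64, 178]) cube([24, 680, 136]);
translate([2032, 64, 178]) cube([24, 680, 136]);
translate([126, 0, 314]) cube([93, 808, 21]);
translate([281, 0, 314]) cube([93, 808, 21]);
translate([436, 0, 314]) cube([93, 808, 21]);
translate([591, 0, 314]) cube([93, 808, 21]);
translate([746, 0, 314]) cube([93, 808, 21]);
translate([901, 0, 314]) cube([93, 808, 21]);
translate([1056, 0, 314]) cube([93, 808, 21]);
translate([1211, 0, 314]) cube([93, 808, 21]);
translate([1366, 0, 314]) cube([93, 808, 21]);
translate([1521, 0, 314]) cube([93, 808, 21]);
translate([1676, 0, 314]) cube([93, 808, 21]);
translate([1831, 0, 314]) cube([93, 808, 21]);


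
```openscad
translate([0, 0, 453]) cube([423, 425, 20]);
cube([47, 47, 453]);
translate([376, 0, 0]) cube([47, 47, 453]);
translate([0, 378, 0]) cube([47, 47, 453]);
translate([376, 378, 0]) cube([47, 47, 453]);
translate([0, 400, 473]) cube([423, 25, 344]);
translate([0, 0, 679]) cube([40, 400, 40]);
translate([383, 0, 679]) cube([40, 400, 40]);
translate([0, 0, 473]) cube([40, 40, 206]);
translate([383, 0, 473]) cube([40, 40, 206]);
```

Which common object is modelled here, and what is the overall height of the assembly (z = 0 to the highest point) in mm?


A chair. The overall height is 817 mm.

A slab on four corner posts with a tall panel at the back — a chair. The seat slab sits at z = 453 with thickness 20, and the 344 mm backrest starts at the seat top, so the overall height is 453 + 20 + 344 = 817 mm.


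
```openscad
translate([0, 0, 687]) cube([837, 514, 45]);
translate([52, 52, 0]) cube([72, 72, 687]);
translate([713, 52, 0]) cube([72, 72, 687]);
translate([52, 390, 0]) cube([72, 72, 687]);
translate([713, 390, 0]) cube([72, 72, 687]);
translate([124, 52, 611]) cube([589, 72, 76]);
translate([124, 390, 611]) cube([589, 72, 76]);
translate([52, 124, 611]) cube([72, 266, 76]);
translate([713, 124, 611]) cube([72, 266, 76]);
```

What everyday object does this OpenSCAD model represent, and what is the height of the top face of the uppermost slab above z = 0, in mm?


A table. The table height is 732 mm.

A 837×514×45 slab sits at z = 687 on four 72 mm square posts — a table. The top surface is at 687 + 45 = 732 mm.


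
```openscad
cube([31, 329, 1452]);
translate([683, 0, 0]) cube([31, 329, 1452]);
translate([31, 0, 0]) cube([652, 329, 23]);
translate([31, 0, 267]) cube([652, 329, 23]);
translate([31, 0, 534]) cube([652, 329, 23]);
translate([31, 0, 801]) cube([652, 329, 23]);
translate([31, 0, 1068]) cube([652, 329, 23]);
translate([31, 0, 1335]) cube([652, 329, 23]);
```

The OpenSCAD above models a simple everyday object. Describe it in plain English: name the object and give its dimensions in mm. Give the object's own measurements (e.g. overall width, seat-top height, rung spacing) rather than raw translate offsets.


An open bookshelf. Two side panels, each 31 mm thick, 329 mm deep and 1452 mm tall, stand 714 mm apart (outside-to-outside). Between them sit 6 shelves, each 23 mm thick and 329 mm deep, spanning the full gap between the sides. The bottom shelf rests on the floor (its underside at z = 0) and the clear gap between one shelf's top and the next shelf's underside is 244 mm.


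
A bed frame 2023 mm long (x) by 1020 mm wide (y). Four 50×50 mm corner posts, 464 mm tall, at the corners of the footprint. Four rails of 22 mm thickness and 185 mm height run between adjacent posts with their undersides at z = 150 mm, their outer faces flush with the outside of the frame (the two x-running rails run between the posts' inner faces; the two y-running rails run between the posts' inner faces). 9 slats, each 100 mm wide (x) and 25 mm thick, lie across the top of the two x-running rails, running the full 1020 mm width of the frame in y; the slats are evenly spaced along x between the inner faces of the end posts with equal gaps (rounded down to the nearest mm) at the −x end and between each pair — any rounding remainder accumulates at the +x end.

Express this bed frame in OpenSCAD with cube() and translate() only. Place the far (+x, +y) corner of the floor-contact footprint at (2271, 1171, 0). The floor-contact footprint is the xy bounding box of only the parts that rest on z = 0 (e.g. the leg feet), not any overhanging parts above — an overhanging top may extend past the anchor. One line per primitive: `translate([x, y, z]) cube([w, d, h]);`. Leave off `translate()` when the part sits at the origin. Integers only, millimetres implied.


translate([248, 151, 0]) cube([50, 50, 464]);
translate([248, 1121, 0]) cube([50, 50, 464]);
translate([2221, 151, 0]) cube([50, 50, 464]);
translate([2221, 1121, 0]) cube([50, 50, 464]);
translate([298, 151, 150]) cube([1923, 22, 185]);
translate([298, 1149, 150]) cube([1923, 22, 185]);
translate([248, 201, 150]) cube([22, 920, 185]);
translate([2249, 201, 150]) cube([22, 920, 185]);
translate([400, 151, 335]) cube([100, 1020, 25]);
translate([602, 151, 335]) cube([100, 1020, 25]);
translate([804, 151, 335]) cube([100, 1020, 25]);
translate([1006, 151, 335]) cube([100, 1020, 25]);
translate([1208, 151, 335]) cube([100, 1020, 25]);
translate([1410, 151, 335]) cube([100, 1020, 25]);
translate([1612, 151, 335]) cube([100, 1020, 25]);
translate([1814, 151, 335]) cube([100, 1020, 25]);
translate([2016, 151, 335]) cube([100, 1020, 25]);


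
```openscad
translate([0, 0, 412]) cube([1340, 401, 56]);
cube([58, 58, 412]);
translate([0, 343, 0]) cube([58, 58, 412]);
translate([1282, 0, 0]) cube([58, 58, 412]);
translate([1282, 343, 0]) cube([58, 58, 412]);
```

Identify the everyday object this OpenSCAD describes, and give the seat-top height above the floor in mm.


A bench. The seat-top height is 468 mm.

A long slab on four corner posts — a bench. The slab sits at z = 412 with thickness 56, so the top is 412 + 56 = 468 mm.


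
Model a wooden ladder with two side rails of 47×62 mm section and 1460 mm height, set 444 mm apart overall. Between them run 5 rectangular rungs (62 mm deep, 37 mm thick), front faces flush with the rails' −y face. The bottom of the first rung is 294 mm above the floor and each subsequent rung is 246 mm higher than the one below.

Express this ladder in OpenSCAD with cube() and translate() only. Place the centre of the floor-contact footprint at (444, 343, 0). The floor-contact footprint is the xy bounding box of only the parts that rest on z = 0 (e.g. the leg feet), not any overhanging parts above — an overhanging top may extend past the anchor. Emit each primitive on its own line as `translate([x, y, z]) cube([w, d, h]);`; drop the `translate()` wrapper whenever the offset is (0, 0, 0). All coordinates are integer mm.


// rung span = 444 - 2*47 = 350
// rung[k] z = 294 + k*246
translate([222, 312, 0]) cube([47, 62, 1460]);
translate([619, 312, 0]) cube([47, 62, 1460]);
translate([269, 312, 294]) cube([350, 62, 37]);
translate([269, 312, 540]) cube([350, 62, 37]);
translate([269, 312, 786]) cube([350, 62, 37]);
translate([269, 312, 1032]) cube([350, 62, 37]);
translate([269, 312, 1278]) cube([350, 62, 37]);


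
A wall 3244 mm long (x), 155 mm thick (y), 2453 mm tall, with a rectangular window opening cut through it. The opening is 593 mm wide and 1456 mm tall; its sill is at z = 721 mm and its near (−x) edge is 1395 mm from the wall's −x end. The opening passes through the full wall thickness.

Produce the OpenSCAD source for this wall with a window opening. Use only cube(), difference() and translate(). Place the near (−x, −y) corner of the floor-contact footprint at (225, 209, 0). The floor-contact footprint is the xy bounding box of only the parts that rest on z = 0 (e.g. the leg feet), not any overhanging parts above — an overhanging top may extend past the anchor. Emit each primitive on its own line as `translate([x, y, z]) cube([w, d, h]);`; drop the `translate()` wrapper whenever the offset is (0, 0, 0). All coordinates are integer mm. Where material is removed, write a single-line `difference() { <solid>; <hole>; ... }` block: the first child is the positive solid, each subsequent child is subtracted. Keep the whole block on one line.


difference() { translate([225, 209, 0]) cube([3244, 155, 2453]); translate([1620, 209, 721]) cube([593, 155, 1456]); }


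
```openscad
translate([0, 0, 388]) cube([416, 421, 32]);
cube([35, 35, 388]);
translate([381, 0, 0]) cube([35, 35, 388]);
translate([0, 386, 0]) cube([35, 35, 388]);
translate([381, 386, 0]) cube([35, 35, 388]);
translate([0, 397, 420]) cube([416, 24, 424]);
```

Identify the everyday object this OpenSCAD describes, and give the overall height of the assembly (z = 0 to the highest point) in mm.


A chair. The overall height is 844 mm.

A slab on four corner posts with a tall panel at the back — a chair. The seat slab sits at z = 388 with thickness 32, and the 424 mm backrest starts at the seat top, so the overall height is 388 + 32 + 424 = 844 mm.


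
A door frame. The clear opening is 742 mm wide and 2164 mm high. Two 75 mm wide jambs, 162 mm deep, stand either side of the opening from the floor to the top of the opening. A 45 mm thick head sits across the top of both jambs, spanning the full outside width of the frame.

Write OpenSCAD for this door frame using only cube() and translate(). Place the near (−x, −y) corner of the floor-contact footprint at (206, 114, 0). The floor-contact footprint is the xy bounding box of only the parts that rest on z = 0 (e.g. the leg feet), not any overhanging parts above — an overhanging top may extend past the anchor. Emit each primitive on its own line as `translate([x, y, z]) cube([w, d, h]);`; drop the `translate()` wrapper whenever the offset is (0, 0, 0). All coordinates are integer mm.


translate([206, 114, 0]) cube([75, 162, 2164]);
translate([1023, 114, 0]) cube([75, 162, 2164]);
translate([206, 114, 2164]) cube([892, 162, 45]);


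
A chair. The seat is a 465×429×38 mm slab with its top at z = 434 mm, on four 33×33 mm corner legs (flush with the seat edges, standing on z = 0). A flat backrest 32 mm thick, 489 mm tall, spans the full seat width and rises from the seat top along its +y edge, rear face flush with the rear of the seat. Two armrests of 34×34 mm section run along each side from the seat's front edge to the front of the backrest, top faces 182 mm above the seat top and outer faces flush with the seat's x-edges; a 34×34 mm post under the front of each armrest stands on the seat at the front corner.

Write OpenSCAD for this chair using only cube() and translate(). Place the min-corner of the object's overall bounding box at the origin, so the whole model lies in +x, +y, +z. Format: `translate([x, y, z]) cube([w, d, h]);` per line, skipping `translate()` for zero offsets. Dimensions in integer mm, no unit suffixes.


translate([0, 0, 396]) cube([465, 429, 38]);
cube([33, 33, 396]);
translate([432, 0, 0]) cube([33, 33, 396]);
translate([0, 396, 0]) cube([33, 33, 396]);
translate([432, 396, 0]) cube([33, 33, 396]);
translate([0, 397, 434]) cube([465, 32, 489]);
translate([0, 0, 582]) cube([34, 397, 34]);
translate([431, 0, 582]) cube([34, 397, 34]);
translate([0, 0, 434]) cube([34, 34, 148]);
translate([431, 0, 434]) cube([34, 34, 148]);


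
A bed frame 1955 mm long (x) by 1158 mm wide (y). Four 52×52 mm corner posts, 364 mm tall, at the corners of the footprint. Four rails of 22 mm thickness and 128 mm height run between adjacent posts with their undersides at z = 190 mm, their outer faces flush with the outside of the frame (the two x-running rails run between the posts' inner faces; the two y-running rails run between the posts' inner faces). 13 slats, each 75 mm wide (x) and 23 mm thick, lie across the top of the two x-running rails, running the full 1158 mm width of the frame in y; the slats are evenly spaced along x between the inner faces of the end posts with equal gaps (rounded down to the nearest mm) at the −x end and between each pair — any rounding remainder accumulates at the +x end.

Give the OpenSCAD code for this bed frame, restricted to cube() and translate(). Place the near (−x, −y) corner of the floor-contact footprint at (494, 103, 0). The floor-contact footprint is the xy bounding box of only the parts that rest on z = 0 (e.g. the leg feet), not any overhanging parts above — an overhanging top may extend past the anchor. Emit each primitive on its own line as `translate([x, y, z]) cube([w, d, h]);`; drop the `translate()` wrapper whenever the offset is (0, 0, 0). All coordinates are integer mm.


translate([494, 103, 0]) cube([52, 52, 364]);
translate([494, 1209, 0]) cube([52, 52, 364]);
translate([2397, 103, 0]) cube([52, 52, 364]);
translate([2397, 1209, 0]) cube([52, 52, 364]);
translate([546, 103, 190]) cube([1851, 22, 128]);
translate([546, 1239, 190]) cube([1851, 22, 128]);
translate([494, 155, 190]) cube([22, 1054, 128]);
translate([2427, 155, 190]) cube([22, 1054, 128]);
translate([608, 103, 318]) cube([75, 1158, 23]);
translate([745, 103, 318]) cube([75, 1158, 23]);
translate([882, 103, 318]) cube([75, 1158, 23]);
translate([1019, 103, 318]) cube([75, 1158, 23]);
translate([1156, 103, 318]) cube([75, 1158, 23]);
translate([1293, 103, 318]) cube([75, 1158, 23]);
translate([1430, 103, 318]) cube([75, 1158, 23]);
translate([1567, 103, 318]) cube([75, 1158, 23]);
translate([1704, 103, 318]) cube([75, 1158, 23]);
translate([1841, 103, 318]) cube([75, 1158, 23]);
translate([1978, 103, 318]) cube([75, 1158, 23]);
translate([2115, 103, 318]) cube([75, 1158, 23]);
translate([2252, 103, 318]) cube([75, 1158, 23]);


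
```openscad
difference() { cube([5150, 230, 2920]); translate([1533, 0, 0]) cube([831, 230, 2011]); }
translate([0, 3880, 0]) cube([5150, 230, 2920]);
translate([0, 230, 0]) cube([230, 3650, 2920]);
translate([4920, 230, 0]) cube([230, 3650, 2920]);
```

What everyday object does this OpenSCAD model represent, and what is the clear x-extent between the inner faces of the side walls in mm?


A single room. The interior width is 4690 mm.

Four walls enclosing a rectangle with a door in the front wall — a room. Outside width 5150 minus two 230 mm walls gives 4690 mm.


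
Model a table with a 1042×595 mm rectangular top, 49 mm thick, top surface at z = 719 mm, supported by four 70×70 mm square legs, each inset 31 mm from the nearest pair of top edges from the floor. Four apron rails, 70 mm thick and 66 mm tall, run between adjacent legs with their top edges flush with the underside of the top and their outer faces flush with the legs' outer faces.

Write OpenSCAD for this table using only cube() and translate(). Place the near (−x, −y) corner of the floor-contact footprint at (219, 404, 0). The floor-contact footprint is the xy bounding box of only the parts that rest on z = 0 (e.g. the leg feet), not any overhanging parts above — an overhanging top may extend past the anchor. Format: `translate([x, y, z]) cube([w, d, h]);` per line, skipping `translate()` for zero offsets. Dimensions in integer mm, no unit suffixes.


translate([188, 373, 670]) cube([1042, 595, 49]);
translate([219, 404, 0]) cube([70, 70, 670]);
translate([1129, 404, 0]) cube([70, 70, 670]);
translate([219, 867, 0]) cube([70, 70, 670]);
translate([1129, 867, 0]) cube([70, 70, 670]);
translate([289, 404, 604]) cube([840, 70, 66]);
translate([289, 867, 604]) cube([840, 70, 66]);
translate([219, 474, 604]) cube([70, 393, 66]);
translate([1129, 474, 604]) cube([70, 393, 66]);


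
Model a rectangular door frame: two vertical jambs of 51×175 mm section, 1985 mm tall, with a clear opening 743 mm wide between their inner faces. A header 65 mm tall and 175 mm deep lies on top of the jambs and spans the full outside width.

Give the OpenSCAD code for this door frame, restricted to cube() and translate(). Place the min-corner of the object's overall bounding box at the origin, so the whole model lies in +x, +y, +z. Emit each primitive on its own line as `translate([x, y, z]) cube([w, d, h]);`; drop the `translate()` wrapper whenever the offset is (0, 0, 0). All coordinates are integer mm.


cube([51, 175, 1985]);
translate([794, 0, 0]) cube([51, 175, 1985]);
translate([0, 0, 1985]) cube([845, 175, 65]);


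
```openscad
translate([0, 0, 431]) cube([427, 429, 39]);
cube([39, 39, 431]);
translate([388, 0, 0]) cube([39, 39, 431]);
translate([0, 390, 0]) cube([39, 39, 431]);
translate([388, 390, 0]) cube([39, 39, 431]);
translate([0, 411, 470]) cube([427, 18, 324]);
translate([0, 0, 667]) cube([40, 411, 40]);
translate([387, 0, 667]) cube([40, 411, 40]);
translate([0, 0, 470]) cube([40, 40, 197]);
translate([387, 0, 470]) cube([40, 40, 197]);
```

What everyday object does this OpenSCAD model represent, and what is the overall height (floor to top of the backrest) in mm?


A chair. The overall height is 794 mm.

A slab on four corner posts with a tall panel at the back — a chair. The seat slab sits at z = 431 with thickness 39, and the 324 mm backrest starts at the seat top, so the overall height is 431 + 39 + 324 = 794 mm.


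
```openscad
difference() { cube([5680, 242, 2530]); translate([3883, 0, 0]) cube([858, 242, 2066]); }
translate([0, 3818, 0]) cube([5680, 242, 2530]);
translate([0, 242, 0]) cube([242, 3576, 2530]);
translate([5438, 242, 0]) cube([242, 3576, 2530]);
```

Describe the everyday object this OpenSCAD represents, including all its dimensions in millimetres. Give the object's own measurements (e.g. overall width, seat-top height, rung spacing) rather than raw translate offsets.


A single room: four walls, each 2530 mm tall and 242 mm thick, enclosing an outside footprint 5680×4060 mm (x × y), no floor or roof. The front and back walls (−y and +y sides) run the full x-width; the side walls fit between their inner faces. A door opening 858 mm wide and 2066 mm tall is cut through the front wall from the floor up, its −x edge 3883 mm from the wall's −x end.


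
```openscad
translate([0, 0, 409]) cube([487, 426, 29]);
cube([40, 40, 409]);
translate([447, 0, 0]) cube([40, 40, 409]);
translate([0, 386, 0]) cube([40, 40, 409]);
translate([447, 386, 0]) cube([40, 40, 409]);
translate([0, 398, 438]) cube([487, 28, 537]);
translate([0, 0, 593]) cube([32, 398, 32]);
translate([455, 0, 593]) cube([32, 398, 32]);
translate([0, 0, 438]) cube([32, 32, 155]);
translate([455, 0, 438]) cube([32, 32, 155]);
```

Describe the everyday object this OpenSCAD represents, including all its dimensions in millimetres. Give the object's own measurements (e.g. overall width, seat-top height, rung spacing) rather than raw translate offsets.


A chair. The seat is a 487×426×29 mm slab with its top at z = 438 mm, on four 40×40 mm corner legs (flush with the seat edges, standing on z = 0). A flat backrest 28 mm thick, 537 mm tall, spans the full seat width and rises from the seat top along its +y edge, rear face flush with the rear of the seat. Two armrests of 32×32 mm section run along each side from the seat's front edge to the front of the backrest, top faces 187 mm above the seat top and outer faces flush with the seat's x-edges; a 32×32 mm post under the front of each armrest stands on the seat at the front corner.


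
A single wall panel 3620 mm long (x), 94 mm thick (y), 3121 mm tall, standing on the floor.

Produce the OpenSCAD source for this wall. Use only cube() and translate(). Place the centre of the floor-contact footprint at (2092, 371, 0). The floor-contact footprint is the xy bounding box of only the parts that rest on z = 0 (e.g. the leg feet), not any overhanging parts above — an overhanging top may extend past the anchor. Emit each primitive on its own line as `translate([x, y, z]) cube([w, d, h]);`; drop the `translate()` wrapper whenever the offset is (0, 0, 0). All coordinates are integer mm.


translate([282, 324, 0]) cube([3620, 94, 3121]);


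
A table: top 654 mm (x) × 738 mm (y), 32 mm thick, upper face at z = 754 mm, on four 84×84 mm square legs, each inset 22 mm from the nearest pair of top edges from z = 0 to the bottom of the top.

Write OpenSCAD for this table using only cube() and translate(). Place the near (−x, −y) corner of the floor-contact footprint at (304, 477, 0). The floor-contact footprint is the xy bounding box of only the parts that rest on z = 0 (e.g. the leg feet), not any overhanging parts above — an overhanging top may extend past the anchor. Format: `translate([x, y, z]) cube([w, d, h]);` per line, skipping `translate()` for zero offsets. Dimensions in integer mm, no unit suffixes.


translate([282, 455, 722]) cube([654, 738, 32]);
translate([304, 477, 0]) cube([84, 84, 722]);
translate([830, 477, 0]) cube([84, 84, 722]);
translate([304, 1087, 0]) cube([84, 84, 722]);
translate([830, 1087, 0]) cube([84, 84, 722]);


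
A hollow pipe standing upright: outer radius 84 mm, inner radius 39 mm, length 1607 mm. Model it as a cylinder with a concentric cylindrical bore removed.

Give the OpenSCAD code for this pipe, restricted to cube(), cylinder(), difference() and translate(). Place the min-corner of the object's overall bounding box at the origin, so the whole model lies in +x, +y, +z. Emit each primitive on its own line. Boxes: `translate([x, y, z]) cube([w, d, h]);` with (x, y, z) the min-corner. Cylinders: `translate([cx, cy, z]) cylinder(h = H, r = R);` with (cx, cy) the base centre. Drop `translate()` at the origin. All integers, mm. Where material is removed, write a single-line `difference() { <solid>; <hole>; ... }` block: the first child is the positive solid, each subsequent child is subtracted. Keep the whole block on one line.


difference() { translate([84, 84, 0]) cylinder(h = 1607, r = 84); translate([84, 84, 0]) cylinder(h = 1607, r = 39); }


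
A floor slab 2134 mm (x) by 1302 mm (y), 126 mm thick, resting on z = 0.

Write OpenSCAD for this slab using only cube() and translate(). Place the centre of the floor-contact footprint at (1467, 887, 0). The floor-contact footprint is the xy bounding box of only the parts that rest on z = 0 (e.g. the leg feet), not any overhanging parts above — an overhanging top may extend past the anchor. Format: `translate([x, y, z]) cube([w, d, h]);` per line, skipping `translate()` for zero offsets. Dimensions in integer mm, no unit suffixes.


translate([400, 236, 0]) cube([2134, 1302, 126]);


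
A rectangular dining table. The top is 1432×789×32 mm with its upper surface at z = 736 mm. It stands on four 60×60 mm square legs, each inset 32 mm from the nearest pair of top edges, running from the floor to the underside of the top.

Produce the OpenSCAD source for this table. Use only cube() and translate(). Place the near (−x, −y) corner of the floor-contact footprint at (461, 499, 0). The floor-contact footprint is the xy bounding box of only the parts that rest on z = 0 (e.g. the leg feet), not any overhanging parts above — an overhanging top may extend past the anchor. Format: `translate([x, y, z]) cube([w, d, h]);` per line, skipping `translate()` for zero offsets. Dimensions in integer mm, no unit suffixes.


// leg_h = 736 - 32 = 704
translate([429, 467, 704]) cube([1432, 789, 32]);
translate([461, 499, 0]) cube([60, 60, 704]);
translate([1769, 499, 0]) cube([60, 60, 704]);
translate([461, 1164, 0]) cube([60, 60, 704]);
translate([1769, 1164, 0]) cube([60, 60, 704]);
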